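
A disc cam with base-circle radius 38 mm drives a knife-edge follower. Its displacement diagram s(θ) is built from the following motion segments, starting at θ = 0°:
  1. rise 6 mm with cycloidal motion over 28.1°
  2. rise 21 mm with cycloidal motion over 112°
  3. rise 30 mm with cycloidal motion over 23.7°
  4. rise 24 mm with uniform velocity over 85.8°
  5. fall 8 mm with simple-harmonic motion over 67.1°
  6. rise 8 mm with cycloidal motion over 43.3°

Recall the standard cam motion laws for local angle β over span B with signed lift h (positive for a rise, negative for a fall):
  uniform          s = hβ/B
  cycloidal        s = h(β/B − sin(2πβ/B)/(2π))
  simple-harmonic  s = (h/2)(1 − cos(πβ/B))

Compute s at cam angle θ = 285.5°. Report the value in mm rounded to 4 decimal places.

seg 1 [0°–28.1°] cycloidal, h=6: full span → s += 6 → s = 6.0000
seg 2 [28.1°–140.1°] cycloidal, h=21: full span → s += 21 → s = 27.0000
seg 3 [140.1°–163.8°] cycloidal, h=30: full span → s += 30 → s = 57.0000
seg 4 [163.8°–249.6°] uniform, h=24: full span → s += 24 → s = 81.0000
seg 5 [249.6°–316.7°] simple-harmonic, h=-8: θ=285.5° here. β=35.9, B=67.1. -8/2·(1 − cos(π·0.5350)) = -4.4392 → s = 76.5608

76.5608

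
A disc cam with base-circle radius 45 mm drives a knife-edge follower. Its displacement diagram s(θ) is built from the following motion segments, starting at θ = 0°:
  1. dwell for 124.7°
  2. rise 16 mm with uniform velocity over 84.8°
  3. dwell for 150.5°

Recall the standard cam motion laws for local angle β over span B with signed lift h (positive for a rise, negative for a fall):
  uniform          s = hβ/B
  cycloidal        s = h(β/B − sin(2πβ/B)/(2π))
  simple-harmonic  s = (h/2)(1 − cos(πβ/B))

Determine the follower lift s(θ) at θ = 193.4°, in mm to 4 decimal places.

seg 1 [0°–124.7°] dwell: s stays 0.0000
seg 2 [124.7°–209.5°] uniform, h=16: θ=193.4° here. β=68.7, B=84.8. 16·68.7/84.8 = 12.9623 → s = 12.9623

12.9623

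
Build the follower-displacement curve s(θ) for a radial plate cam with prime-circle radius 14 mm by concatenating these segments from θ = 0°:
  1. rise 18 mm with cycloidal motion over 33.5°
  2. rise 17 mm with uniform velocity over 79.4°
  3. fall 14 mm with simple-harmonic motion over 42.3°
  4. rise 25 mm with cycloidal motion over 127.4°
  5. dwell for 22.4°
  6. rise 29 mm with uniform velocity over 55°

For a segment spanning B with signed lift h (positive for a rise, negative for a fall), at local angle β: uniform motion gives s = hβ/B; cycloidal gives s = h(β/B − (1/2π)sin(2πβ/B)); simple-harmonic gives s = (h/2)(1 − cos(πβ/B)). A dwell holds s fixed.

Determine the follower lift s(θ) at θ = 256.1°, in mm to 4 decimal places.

seg 1 [0°–33.5°] cycloidal, h=18: full span → s += 18 → s = 18.0000
seg 2 [33.5°–112.9°] uniform, h=17: full span → s += 17 → s = 35.0000
seg 3 [112.9°–155.2°] simple-harmonic, h=-14: full span → s += -14 → s = 21.0000
seg 4 [155.2°–282.6°] cycloidal, h=25: θ=256.1° here. β=100.9, B=127.4. 25·(0.7920 − sin(2π·0.7920)/(2π)) = 23.6410 → s = 44.6410

44.6410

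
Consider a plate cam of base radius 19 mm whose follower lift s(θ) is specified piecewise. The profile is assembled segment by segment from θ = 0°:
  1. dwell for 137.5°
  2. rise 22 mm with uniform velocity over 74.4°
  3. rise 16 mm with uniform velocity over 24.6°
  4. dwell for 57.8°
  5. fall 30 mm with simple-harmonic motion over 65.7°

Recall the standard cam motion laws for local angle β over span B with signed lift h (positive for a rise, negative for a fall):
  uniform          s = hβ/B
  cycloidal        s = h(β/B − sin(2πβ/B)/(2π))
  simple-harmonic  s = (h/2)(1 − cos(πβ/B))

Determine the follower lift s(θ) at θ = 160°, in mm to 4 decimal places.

seg 1 [0°–137.5°] dwell: s stays 0.0000
seg 2 [137.5°–211.9°] uniform, h=22: θ=160° here. β=22.5, B=74.4. 22·22.5/74.4 = 6.6532 → s = 6.6532

6.6532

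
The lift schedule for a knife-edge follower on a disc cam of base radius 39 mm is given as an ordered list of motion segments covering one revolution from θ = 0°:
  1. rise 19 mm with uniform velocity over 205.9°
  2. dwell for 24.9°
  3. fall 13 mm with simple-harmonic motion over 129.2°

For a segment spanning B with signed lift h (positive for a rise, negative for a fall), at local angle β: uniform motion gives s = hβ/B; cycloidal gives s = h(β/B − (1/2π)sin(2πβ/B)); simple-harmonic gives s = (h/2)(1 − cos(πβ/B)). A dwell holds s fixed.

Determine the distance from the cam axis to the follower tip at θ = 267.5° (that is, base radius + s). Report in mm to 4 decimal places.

seg 1 [0°–205.9°] uniform, h=19: full span → s += 19 → s = 19.0000
seg 2 [205.9°–230.8°] dwell: s stays 19.0000
seg 3 [230.8°–360°] simple-harmonic, h=-13: θ=267.5° here. β=36.7, B=129.2. -13/2·(1 − cos(π·0.2841)) = -2.4209 → s = 16.5791
radial distance = base radius + s = 39 + 16.5791 = 55.5791

55.5791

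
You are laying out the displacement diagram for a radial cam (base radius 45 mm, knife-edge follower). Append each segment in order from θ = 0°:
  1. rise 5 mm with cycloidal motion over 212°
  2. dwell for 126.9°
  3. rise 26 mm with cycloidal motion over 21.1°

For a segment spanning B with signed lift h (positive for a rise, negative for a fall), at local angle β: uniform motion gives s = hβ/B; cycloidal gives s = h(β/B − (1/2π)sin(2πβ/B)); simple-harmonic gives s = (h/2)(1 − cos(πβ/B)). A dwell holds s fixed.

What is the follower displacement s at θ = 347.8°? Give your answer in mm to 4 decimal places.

seg 1 [0°–212°] cycloidal, h=5: full span → s += 5 → s = 5.0000
seg 2 [212°–338.9°] dwell: s stays 5.0000
seg 3 [338.9°–360°] cycloidal, h=26: θ=347.8° here. β=8.9, B=21.1. 26·(0.4218 − sin(2π·0.4218)/(2π)) = 9.0145 → s = 14.0145

14.0145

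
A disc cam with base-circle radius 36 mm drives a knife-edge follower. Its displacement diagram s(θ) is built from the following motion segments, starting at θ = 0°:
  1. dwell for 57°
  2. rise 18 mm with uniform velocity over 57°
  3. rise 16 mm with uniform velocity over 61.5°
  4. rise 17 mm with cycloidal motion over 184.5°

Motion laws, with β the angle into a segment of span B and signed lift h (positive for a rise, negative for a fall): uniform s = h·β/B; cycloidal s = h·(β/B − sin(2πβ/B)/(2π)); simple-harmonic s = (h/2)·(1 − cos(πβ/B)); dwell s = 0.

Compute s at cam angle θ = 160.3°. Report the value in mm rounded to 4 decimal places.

seg 1 [0°–57°] dwell: s stays 0.0000
seg 2 [57°–114°] uniform, h=18: full span → s += 18 → s = 18.0000
seg 3 [114°–175.5°] uniform, h=16: θ=160.3° here. β=46.3, B=61.5. 16·46.3/61.5 = 12.0455 → s = 30.0455

30.0455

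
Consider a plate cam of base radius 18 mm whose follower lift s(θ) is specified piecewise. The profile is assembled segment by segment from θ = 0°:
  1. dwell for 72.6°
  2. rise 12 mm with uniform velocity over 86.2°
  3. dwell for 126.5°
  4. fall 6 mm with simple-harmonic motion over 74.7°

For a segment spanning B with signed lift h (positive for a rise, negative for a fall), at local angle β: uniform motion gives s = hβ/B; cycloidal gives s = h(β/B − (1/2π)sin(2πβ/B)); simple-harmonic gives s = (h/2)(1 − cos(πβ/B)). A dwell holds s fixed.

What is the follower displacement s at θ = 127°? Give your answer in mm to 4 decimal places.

seg 1 [0°–72.6°] dwell: s stays 0.0000
seg 2 [72.6°–158.8°] uniform, h=12: θ=127° here. β=54.4, B=86.2. 12·54.4/86.2 = 7.5731 → s = 7.5731

7.5731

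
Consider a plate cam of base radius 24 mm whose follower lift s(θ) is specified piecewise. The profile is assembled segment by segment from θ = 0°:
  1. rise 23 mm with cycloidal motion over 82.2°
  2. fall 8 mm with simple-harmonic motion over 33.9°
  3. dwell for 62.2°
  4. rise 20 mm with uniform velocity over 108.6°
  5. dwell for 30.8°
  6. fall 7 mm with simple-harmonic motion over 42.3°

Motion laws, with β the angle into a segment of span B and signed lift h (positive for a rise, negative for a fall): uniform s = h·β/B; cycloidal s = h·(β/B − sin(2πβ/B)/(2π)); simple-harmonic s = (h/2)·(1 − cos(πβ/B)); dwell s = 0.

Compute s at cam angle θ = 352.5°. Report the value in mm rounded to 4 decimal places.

seg 1 [0°–82.2°] cycloidal, h=23: full span → s += 23 → s = 23.0000
seg 2 [82.2°–116.1°] simple-harmonic, h=-8: full span → s += -8 → s = 15.0000
seg 3 [116.1°–178.3°] dwell: s stays 15.0000
seg 4 [178.3°–286.9°] uniform, h=20: full span → s += 20 → s = 35.0000
seg 5 [286.9°–317.7°] dwell: s stays 35.0000
seg 6 [317.7°–360°] simple-harmonic, h=-7: θ=352.5° here. β=34.8, B=42.3. -7/2·(1 − cos(π·0.8227)) = -6.4709 → s = 28.5291

28.5291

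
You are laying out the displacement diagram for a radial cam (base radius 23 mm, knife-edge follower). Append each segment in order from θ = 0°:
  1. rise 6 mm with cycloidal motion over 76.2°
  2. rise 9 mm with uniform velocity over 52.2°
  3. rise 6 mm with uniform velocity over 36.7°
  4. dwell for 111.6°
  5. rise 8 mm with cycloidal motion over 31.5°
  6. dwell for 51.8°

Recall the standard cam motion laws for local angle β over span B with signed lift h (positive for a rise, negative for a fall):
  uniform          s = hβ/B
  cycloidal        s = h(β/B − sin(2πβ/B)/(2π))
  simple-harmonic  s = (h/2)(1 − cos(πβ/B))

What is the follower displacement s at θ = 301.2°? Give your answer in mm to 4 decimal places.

seg 1 [0°–76.2°] cycloidal, h=6: full span → s += 6 → s = 6.0000
seg 2 [76.2°–128.4°] uniform, h=9: full span → s += 9 → s = 15.0000
seg 3 [128.4°–165.1°] uniform, h=6: full span → s += 6 → s = 21.0000
seg 4 [165.1°–276.7°] dwell: s stays 21.0000
seg 5 [276.7°–308.2°] cycloidal, h=8: θ=301.2° here. β=24.5, B=31.5. 8·(0.7778 − sin(2π·0.7778)/(2π)) = 7.4761 → s = 28.4761

28.4761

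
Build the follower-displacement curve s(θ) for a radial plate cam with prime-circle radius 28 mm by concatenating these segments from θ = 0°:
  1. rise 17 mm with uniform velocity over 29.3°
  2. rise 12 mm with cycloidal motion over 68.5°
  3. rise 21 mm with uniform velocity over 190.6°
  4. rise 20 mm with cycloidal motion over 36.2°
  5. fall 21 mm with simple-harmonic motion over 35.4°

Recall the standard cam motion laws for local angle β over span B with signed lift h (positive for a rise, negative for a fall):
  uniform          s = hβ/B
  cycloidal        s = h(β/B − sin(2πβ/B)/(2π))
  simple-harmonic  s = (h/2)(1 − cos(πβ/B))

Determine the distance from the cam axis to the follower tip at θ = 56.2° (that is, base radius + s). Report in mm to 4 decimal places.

seg 1 [0°–29.3°] uniform, h=17: full span → s += 17 → s = 17.0000
seg 2 [29.3°–97.8°] cycloidal, h=12: θ=56.2° here. β=26.9, B=68.5. 12·(0.3927 − sin(2π·0.3927)/(2π)) = 3.5202 → s = 20.5202
radial distance = base radius + s = 28 + 20.5202 = 48.5202

48.5202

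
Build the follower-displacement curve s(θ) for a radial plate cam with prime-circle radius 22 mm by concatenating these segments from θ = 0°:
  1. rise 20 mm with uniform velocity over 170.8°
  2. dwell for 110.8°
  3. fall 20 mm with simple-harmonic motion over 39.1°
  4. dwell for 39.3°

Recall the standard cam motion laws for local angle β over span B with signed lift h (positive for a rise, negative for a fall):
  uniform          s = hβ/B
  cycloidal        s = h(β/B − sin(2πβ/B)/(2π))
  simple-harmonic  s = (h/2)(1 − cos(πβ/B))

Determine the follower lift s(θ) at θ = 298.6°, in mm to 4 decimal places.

seg 1 [0°–170.8°] uniform, h=20: full span → s += 20 → s = 20.0000
seg 2 [170.8°–281.6°] dwell: s stays 20.0000
seg 3 [281.6°–320.7°] simple-harmonic, h=-20: θ=298.6° here. β=17, B=39.1. -20/2·(1 − cos(π·0.4348)) = -7.9654 → s = 12.0346

12.0346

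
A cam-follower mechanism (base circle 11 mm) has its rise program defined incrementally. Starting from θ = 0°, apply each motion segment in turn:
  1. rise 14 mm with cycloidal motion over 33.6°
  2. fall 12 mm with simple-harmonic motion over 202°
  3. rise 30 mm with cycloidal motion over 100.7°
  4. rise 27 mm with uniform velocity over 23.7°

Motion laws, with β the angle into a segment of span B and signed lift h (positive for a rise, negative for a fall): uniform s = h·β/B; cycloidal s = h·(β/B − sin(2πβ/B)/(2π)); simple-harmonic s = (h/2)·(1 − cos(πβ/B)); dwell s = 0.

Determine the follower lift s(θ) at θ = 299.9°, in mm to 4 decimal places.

seg 1 [0°–33.6°] cycloidal, h=14: full span → s += 14 → s = 14.0000
seg 2 [33.6°–235.6°] simple-harmonic, h=-12: full span → s += -12 → s = 2.0000
seg 3 [235.6°–336.3°] cycloidal, h=30: θ=299.9° here. β=64.3, B=100.7. 30·(0.6385 − sin(2π·0.6385)/(2π)) = 22.8066 → s = 24.8066

24.8066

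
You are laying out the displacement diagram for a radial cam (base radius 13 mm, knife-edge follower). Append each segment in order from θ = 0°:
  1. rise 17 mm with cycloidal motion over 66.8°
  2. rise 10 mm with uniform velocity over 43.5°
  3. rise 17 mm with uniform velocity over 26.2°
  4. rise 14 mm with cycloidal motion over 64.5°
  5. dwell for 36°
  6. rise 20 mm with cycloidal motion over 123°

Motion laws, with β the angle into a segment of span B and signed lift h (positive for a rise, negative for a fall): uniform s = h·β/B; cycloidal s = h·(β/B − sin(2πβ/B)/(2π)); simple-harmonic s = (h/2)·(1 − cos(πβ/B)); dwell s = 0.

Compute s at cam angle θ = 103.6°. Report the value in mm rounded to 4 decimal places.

seg 1 [0°–66.8°] cycloidal, h=17: full span → s += 17 → s = 17.0000
seg 2 [66.8°–110.3°] uniform, h=10: θ=103.6° here. β=36.8, B=43.5. 10·36.8/43.5 = 8.4598 → s = 25.4598

25.4598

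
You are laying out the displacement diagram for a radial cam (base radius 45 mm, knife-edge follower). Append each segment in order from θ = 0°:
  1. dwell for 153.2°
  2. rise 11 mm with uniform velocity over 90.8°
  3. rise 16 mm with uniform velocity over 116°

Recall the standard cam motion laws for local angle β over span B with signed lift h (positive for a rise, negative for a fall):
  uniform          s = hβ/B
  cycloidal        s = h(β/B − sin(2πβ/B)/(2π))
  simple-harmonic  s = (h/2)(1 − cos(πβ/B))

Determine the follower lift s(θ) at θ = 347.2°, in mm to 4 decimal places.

seg 1 [0°–153.2°] dwell: s stays 0.0000
seg 2 [153.2°–244°] uniform, h=11: full span → s += 11 → s = 11.0000
seg 3 [244°–360°] uniform, h=16: θ=347.2° here. β=103.2, B=116. 16·103.2/116 = 14.2345 → s = 25.2345

25.2345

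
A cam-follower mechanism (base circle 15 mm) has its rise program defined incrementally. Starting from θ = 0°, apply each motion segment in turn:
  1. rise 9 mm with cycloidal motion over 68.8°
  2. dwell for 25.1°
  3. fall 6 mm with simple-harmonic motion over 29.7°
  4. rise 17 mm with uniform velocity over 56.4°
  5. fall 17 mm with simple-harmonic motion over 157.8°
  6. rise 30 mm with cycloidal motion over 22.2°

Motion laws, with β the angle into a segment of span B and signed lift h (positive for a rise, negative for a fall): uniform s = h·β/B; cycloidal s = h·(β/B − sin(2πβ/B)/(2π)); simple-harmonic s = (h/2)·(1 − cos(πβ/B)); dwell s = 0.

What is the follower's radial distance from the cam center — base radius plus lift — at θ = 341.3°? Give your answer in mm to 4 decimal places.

seg 1 [0°–68.8°] cycloidal, h=9: full span → s += 9 → s = 9.0000
seg 2 [68.8°–93.9°] dwell: s stays 9.0000
seg 3 [93.9°–123.6°] simple-harmonic, h=-6: full span → s += -6 → s = 3.0000
seg 4 [123.6°–180°] uniform, h=17: full span → s += 17 → s = 20.0000
seg 5 [180°–337.8°] simple-harmonic, h=-17: full span → s += -17 → s = 3.0000
seg 6 [337.8°–360°] cycloidal, h=30: θ=341.3° here. β=3.5, B=22.2. 30·(0.1577 − sin(2π·0.1577)/(2π)) = 0.7364 → s = 3.7364
radial distance = base radius + s = 15 + 3.7364 = 18.7364

18.7364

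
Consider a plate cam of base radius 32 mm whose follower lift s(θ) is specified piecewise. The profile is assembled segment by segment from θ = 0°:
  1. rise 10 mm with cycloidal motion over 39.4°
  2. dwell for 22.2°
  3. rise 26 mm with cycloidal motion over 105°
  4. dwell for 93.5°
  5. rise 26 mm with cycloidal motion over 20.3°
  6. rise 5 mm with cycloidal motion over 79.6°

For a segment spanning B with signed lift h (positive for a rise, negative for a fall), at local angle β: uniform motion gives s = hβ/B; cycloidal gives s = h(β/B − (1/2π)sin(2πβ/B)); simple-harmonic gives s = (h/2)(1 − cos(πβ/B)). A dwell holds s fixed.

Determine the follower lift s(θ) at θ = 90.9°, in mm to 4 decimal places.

seg 1 [0°–39.4°] cycloidal, h=10: full span → s += 10 → s = 10.0000
seg 2 [39.4°–61.6°] dwell: s stays 10.0000
seg 3 [61.6°–166.6°] cycloidal, h=26: θ=90.9° here. β=29.3, B=105. 26·(0.2790 − sin(2π·0.2790)/(2π)) = 3.1859 → s = 13.1859

13.1859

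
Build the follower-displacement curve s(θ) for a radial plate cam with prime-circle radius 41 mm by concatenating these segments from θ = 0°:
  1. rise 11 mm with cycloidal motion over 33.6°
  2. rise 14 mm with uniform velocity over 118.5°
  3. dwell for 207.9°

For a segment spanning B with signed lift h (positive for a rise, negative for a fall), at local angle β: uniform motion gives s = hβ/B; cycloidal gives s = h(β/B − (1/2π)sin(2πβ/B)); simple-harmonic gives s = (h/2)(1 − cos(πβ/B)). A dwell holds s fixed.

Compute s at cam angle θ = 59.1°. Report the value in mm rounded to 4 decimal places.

seg 1 [0°–33.6°] cycloidal, h=11: full span → s += 11 → s = 11.0000
seg 2 [33.6°–152.1°] uniform, h=14: θ=59.1° here. β=25.5, B=118.5. 14·25.5/118.5 = 3.0127 → s = 14.0127

14.0127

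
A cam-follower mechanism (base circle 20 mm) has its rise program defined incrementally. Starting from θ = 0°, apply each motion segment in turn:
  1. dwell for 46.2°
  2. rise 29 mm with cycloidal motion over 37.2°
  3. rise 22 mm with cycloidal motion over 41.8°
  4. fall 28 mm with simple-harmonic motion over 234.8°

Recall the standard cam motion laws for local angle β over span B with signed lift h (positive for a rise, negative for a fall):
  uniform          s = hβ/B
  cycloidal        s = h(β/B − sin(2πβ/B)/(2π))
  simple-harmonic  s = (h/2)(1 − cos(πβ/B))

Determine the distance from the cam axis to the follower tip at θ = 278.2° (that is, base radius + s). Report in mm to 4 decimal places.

seg 1 [0°–46.2°] dwell: s stays 0.0000
seg 2 [46.2°–83.4°] cycloidal, h=29: full span → s += 29 → s = 29.0000
seg 3 [83.4°–125.2°] cycloidal, h=22: full span → s += 22 → s = 51.0000
seg 4 [125.2°–360°] simple-harmonic, h=-28: θ=278.2° here. β=153, B=234.8. -28/2·(1 − cos(π·0.6516)) = -20.4192 → s = 30.5808
radial distance = base radius + s = 20 + 30.5808 = 50.5808

50.5808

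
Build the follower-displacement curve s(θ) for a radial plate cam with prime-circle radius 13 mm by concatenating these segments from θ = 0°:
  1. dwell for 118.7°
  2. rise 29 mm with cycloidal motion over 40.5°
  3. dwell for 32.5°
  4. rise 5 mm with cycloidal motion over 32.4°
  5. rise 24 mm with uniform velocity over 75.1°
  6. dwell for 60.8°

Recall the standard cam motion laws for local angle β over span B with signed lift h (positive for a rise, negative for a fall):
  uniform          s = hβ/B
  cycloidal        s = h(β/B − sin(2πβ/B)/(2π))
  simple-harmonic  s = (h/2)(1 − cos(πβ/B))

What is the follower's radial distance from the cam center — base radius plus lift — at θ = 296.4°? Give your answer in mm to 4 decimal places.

seg 1 [0°–118.7°] dwell: s stays 0.0000
seg 2 [118.7°–159.2°] cycloidal, h=29: full span → s += 29 → s = 29.0000
seg 3 [159.2°–191.7°] dwell: s stays 29.0000
seg 4 [191.7°–224.1°] cycloidal, h=5: full span → s += 5 → s = 34.0000
seg 5 [224.1°–299.2°] uniform, h=24: θ=296.4° here. β=72.3, B=75.1. 24·72.3/75.1 = 23.1052 → s = 57.1052
radial distance = base radius + s = 13 + 57.1052 = 70.1052

70.1052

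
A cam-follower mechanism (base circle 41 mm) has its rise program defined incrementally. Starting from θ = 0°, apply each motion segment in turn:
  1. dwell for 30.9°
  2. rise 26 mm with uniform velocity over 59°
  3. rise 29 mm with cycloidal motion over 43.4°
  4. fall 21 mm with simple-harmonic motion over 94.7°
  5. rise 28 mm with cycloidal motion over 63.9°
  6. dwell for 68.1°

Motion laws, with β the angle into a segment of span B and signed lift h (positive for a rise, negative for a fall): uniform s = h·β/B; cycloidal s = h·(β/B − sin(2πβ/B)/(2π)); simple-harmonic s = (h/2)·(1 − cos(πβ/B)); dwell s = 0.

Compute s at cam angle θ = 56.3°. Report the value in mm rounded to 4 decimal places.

seg 1 [0°–30.9°] dwell: s stays 0.0000
seg 2 [30.9°–89.9°] uniform, h=26: θ=56.3° here. β=25.4, B=59. 26·25.4/59 = 11.1932 → s = 11.1932

11.1932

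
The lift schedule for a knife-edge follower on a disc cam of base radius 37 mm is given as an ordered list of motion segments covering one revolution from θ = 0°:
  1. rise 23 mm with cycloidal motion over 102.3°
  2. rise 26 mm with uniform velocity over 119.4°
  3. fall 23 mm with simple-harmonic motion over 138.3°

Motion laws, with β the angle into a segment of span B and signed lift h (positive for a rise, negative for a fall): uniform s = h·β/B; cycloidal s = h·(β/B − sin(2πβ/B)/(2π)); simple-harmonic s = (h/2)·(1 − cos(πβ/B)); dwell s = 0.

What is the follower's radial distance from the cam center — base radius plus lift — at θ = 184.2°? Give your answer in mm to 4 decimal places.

seg 1 [0°–102.3°] cycloidal, h=23: full span → s += 23 → s = 23.0000
seg 2 [102.3°–221.7°] uniform, h=26: θ=184.2° here. β=81.9, B=119.4. 26·81.9/119.4 = 17.8342 → s = 40.8342
radial distance = base radius + s = 37 + 40.8342 = 77.8342

77.8342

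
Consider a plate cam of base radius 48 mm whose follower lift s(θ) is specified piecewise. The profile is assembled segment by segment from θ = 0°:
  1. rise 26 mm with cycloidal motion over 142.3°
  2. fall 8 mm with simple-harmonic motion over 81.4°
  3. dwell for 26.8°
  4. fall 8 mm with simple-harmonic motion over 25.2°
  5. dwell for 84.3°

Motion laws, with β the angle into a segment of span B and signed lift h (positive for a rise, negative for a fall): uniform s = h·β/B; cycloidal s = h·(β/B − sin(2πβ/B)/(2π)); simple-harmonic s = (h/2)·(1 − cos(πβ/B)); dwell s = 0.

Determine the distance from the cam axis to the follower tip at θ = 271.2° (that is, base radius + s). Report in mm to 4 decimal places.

seg 1 [0°–142.3°] cycloidal, h=26: full span → s += 26 → s = 26.0000
seg 2 [142.3°–223.7°] simple-harmonic, h=-8: full span → s += -8 → s = 18.0000
seg 3 [223.7°–250.5°] dwell: s stays 18.0000
seg 4 [250.5°–275.7°] simple-harmonic, h=-8: θ=271.2° here. β=20.7, B=25.2. -8/2·(1 − cos(π·0.8214)) = -7.3869 → s = 10.6131
radial distance = base radius + s = 48 + 10.6131 = 58.6131

58.6131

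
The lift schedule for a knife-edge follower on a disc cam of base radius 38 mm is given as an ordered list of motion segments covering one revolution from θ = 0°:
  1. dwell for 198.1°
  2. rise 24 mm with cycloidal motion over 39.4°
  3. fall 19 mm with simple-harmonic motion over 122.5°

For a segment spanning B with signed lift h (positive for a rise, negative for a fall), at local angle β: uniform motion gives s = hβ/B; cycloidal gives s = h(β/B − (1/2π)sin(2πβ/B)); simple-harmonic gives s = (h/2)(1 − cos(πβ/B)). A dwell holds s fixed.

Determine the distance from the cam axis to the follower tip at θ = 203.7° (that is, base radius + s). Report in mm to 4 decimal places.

seg 1 [0°–198.1°] dwell: s stays 0.0000
seg 2 [198.1°–237.5°] cycloidal, h=24: θ=203.7° here. β=5.6, B=39.4. 24·(0.1421 − sin(2π·0.1421)/(2π)) = 0.4357 → s = 0.4357
radial distance = base radius + s = 38 + 0.4357 = 38.4357

38.4357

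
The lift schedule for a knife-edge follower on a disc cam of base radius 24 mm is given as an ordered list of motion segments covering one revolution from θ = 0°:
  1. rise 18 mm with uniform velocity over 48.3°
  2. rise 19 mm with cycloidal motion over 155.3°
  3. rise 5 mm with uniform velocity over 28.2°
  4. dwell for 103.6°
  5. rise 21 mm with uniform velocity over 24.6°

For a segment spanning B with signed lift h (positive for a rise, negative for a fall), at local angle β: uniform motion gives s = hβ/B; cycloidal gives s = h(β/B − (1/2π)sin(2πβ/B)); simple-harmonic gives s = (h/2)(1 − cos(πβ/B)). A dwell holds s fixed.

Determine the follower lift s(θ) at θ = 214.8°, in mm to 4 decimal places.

seg 1 [0°–48.3°] uniform, h=18: full span → s += 18 → s = 18.0000
seg 2 [48.3°–203.6°] cycloidal, h=19: full span → s += 19 → s = 37.0000
seg 3 [203.6°–231.8°] uniform, h=5: θ=214.8° here. β=11.2, B=28.2. 5·11.2/28.2 = 1.9858 → s = 38.9858

38.9858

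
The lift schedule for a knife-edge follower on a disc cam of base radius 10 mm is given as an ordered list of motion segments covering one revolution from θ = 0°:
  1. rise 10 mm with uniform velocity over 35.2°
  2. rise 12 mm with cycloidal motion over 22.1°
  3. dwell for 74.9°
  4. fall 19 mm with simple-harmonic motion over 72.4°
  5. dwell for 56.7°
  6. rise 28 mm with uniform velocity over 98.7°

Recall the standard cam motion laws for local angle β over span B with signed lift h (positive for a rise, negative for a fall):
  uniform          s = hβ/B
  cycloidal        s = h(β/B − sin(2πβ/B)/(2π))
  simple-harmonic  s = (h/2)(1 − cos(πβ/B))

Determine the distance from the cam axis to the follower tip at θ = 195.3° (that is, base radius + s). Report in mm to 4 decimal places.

seg 1 [0°–35.2°] uniform, h=10: full span → s += 10 → s = 10.0000
seg 2 [35.2°–57.3°] cycloidal, h=12: full span → s += 12 → s = 22.0000
seg 3 [57.3°–132.2°] dwell: s stays 22.0000
seg 4 [132.2°–204.6°] simple-harmonic, h=-19: θ=195.3° here. β=63.1, B=72.4. -19/2·(1 − cos(π·0.8715)) = -18.2369 → s = 3.7631
radial distance = base radius + s = 10 + 3.7631 = 13.7631

13.7631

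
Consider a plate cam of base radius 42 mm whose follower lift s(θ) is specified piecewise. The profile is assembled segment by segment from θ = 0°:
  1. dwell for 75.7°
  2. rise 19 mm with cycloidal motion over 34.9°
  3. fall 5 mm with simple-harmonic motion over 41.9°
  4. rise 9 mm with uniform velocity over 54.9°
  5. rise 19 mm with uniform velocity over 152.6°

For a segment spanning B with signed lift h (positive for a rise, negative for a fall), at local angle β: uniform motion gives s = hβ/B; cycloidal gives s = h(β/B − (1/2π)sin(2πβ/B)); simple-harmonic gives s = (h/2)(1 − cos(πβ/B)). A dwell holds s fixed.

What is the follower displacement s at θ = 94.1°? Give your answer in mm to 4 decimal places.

seg 1 [0°–75.7°] dwell: s stays 0.0000
seg 2 [75.7°–110.6°] cycloidal, h=19: θ=94.1° here. β=18.4, B=34.9. 19·(0.5272 − sin(2π·0.5272)/(2π)) = 10.5319 → s = 10.5319

10.5319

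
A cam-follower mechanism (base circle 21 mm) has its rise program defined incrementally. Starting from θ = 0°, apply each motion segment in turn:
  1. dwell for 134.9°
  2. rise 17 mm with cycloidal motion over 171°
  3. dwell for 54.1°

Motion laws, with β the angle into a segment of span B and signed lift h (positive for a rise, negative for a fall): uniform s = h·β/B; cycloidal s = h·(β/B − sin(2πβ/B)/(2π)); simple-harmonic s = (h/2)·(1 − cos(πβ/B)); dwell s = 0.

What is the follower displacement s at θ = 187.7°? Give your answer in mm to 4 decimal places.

seg 1 [0°–134.9°] dwell: s stays 0.0000
seg 2 [134.9°–305.9°] cycloidal, h=17: θ=187.7° here. β=52.8, B=171. 17·(0.3088 − sin(2π·0.3088)/(2π)) = 2.7259 → s = 2.7259

2.7259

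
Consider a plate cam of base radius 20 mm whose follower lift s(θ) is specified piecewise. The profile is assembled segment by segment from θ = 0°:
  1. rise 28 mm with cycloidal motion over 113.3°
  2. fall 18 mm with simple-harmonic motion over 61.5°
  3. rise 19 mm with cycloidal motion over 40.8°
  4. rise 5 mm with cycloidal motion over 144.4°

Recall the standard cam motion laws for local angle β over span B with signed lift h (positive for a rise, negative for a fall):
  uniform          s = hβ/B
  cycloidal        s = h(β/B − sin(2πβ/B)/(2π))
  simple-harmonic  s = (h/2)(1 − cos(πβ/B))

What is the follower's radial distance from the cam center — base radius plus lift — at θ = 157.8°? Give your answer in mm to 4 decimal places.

seg 1 [0°–113.3°] cycloidal, h=28: full span → s += 28 → s = 28.0000
seg 2 [113.3°–174.8°] simple-harmonic, h=-18: θ=157.8° here. β=44.5, B=61.5. -18/2·(1 − cos(π·0.7236)) = -14.8144 → s = 13.1856
radial distance = base radius + s = 20 + 13.1856 = 33.1856

33.1856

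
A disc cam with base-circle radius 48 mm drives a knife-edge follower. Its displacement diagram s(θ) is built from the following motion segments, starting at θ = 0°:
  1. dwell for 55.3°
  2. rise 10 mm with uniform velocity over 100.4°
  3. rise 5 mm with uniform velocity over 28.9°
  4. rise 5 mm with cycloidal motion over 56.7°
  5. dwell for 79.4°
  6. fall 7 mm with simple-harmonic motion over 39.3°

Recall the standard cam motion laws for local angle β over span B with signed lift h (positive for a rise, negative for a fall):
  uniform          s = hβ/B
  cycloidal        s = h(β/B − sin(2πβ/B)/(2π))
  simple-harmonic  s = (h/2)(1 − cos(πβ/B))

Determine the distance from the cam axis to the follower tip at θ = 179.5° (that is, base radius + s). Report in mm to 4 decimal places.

seg 1 [0°–55.3°] dwell: s stays 0.0000
seg 2 [55.3°–155.7°] uniform, h=10: full span → s += 10 → s = 10.0000
seg 3 [155.7°–184.6°] uniform, h=5: θ=179.5° here. β=23.8, B=28.9. 5·23.8/28.9 = 4.1176 → s = 14.1176
radial distance = base radius + s = 48 + 14.1176 = 62.1176

62.1176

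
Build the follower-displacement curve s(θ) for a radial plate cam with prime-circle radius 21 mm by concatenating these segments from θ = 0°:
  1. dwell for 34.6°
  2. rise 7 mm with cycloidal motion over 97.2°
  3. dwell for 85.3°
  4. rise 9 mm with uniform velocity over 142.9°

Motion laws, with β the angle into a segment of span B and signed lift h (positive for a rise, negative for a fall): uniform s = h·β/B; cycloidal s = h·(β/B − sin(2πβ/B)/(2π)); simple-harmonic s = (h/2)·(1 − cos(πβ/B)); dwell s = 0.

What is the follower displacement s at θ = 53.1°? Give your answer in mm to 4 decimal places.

seg 1 [0°–34.6°] dwell: s stays 0.0000
seg 2 [34.6°–131.8°] cycloidal, h=7: θ=53.1° here. β=18.5, B=97.2. 7·(0.1903 − sin(2π·0.1903)/(2π)) = 0.2956 → s = 0.2956

0.2956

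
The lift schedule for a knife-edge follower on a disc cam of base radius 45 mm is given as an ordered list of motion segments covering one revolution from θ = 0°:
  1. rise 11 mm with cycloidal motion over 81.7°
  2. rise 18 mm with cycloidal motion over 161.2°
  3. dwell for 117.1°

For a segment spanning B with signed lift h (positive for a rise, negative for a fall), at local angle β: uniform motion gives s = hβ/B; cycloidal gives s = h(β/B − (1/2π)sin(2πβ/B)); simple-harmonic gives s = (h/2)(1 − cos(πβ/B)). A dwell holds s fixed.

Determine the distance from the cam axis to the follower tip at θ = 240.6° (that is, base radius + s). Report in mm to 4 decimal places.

seg 1 [0°–81.7°] cycloidal, h=11: full span → s += 11 → s = 11.0000
seg 2 [81.7°–242.9°] cycloidal, h=18: θ=240.6° here. β=158.9, B=161.2. 18·(0.9857 − sin(2π·0.9857)/(2π)) = 17.9997 → s = 28.9997
radial distance = base radius + s = 45 + 28.9997 = 73.9997

73.9997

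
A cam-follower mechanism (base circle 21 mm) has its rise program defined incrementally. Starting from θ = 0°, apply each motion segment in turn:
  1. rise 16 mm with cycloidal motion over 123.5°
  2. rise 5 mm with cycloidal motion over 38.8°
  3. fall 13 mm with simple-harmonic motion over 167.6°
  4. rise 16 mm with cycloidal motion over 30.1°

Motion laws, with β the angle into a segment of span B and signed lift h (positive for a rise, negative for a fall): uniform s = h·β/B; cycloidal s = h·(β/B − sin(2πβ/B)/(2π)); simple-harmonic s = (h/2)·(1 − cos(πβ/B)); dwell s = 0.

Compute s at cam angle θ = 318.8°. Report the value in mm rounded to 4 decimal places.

seg 1 [0°–123.5°] cycloidal, h=16: full span → s += 16 → s = 16.0000
seg 2 [123.5°–162.3°] cycloidal, h=5: full span → s += 5 → s = 21.0000
seg 3 [162.3°–329.9°] simple-harmonic, h=-13: θ=318.8° here. β=156.5, B=167.6. -13/2·(1 − cos(π·0.9338)) = -12.8598 → s = 8.1402

8.1402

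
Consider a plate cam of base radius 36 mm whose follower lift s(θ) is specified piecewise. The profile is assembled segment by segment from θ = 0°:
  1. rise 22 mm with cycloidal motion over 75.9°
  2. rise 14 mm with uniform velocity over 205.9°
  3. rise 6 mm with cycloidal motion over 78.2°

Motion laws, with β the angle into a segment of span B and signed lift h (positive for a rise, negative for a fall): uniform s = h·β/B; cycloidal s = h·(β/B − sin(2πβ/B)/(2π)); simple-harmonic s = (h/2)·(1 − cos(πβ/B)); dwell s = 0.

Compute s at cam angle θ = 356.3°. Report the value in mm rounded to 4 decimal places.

seg 1 [0°–75.9°] cycloidal, h=22: full span → s += 22 → s = 22.0000
seg 2 [75.9°–281.8°] uniform, h=14: full span → s += 14 → s = 36.0000
seg 3 [281.8°–360°] cycloidal, h=6: θ=356.3° here. β=74.5, B=78.2. 6·(0.9527 − sin(2π·0.9527)/(2π)) = 5.9958 → s = 41.9958

41.9958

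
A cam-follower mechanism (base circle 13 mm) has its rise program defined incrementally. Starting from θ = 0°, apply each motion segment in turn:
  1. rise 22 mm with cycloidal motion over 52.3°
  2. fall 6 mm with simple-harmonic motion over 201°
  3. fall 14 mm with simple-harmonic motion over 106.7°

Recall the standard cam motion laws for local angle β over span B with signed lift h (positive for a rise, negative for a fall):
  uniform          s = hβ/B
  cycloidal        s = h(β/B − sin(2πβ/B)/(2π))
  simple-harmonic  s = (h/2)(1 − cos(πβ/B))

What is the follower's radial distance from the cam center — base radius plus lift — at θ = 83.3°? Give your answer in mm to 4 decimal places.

seg 1 [0°–52.3°] cycloidal, h=22: full span → s += 22 → s = 22.0000
seg 2 [52.3°–253.3°] simple-harmonic, h=-6: θ=83.3° here. β=31, B=201. -6/2·(1 − cos(π·0.1542)) = -0.3453 → s = 21.6547
radial distance = base radius + s = 13 + 21.6547 = 34.6547

34.6547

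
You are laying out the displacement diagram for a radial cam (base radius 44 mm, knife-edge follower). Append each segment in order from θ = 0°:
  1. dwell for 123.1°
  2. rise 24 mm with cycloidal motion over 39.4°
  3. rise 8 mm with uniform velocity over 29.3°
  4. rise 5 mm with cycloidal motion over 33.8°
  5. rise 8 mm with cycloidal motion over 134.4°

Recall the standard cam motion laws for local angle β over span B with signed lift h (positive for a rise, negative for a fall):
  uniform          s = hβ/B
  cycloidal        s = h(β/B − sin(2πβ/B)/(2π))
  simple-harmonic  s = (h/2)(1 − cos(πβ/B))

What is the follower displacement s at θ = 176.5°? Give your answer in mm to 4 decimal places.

seg 1 [0°–123.1°] dwell: s stays 0.0000
seg 2 [123.1°–162.5°] cycloidal, h=24: full span → s += 24 → s = 24.0000
seg 3 [162.5°–191.8°] uniform, h=8: θ=176.5° here. β=14, B=29.3. 8·14/29.3 = 3.8225 → s = 27.8225

27.8225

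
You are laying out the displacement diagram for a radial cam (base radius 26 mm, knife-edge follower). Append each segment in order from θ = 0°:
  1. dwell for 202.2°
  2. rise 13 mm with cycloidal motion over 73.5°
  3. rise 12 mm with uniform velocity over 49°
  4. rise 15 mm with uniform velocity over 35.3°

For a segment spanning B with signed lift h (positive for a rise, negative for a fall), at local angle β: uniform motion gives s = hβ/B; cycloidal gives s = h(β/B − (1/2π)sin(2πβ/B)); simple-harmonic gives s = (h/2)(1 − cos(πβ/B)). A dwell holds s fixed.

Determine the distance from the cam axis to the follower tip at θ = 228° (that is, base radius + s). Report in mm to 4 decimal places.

seg 1 [0°–202.2°] dwell: s stays 0.0000
seg 2 [202.2°–275.7°] cycloidal, h=13: θ=228° here. β=25.8, B=73.5. 13·(0.3510 − sin(2π·0.3510)/(2π)) = 2.8972 → s = 2.8972
radial distance = base radius + s = 26 + 2.8972 = 28.8972

28.8972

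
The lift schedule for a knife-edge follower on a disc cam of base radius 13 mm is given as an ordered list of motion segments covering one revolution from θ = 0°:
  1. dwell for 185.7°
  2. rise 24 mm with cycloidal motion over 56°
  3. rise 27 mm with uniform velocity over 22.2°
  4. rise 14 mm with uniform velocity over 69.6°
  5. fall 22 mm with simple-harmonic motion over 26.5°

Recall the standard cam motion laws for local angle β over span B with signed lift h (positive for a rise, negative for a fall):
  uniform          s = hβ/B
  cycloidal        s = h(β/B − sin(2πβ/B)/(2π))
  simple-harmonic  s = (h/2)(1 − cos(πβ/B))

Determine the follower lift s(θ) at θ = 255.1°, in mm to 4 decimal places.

seg 1 [0°–185.7°] dwell: s stays 0.0000
seg 2 [185.7°–241.7°] cycloidal, h=24: full span → s += 24 → s = 24.0000
seg 3 [241.7°–263.9°] uniform, h=27: θ=255.1° here. β=13.4, B=22.2. 27·13.4/22.2 = 16.2973 → s = 40.2973

40.2973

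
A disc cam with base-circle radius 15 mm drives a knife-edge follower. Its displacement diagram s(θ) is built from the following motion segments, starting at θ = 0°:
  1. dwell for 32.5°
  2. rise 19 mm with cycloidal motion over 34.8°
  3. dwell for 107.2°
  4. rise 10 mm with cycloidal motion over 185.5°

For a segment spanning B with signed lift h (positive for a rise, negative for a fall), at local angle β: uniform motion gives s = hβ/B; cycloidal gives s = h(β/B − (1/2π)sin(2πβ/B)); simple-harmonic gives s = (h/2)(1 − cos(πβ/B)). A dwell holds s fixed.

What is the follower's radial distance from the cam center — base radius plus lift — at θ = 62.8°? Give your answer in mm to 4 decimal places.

seg 1 [0°–32.5°] dwell: s stays 0.0000
seg 2 [32.5°–67.3°] cycloidal, h=19: θ=62.8° here. β=30.3, B=34.8. 19·(0.8707 − sin(2π·0.8707)/(2π)) = 18.7385 → s = 18.7385
radial distance = base radius + s = 15 + 18.7385 = 33.7385

33.7385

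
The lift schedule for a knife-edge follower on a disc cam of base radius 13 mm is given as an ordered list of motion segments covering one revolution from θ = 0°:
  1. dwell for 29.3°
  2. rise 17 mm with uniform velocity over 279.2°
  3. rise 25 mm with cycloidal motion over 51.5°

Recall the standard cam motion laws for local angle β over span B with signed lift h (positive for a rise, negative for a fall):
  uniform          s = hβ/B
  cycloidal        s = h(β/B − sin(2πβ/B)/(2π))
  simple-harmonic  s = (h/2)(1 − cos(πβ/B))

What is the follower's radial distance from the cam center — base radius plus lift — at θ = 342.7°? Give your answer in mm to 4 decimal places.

seg 1 [0°–29.3°] dwell: s stays 0.0000
seg 2 [29.3°–308.5°] uniform, h=17: full span → s += 17 → s = 17.0000
seg 3 [308.5°–360°] cycloidal, h=25: θ=342.7° here. β=34.2, B=51.5. 25·(0.6641 − sin(2π·0.6641)/(2π)) = 20.0149 → s = 37.0149
radial distance = base radius + s = 13 + 37.0149 = 50.0149

50.0149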